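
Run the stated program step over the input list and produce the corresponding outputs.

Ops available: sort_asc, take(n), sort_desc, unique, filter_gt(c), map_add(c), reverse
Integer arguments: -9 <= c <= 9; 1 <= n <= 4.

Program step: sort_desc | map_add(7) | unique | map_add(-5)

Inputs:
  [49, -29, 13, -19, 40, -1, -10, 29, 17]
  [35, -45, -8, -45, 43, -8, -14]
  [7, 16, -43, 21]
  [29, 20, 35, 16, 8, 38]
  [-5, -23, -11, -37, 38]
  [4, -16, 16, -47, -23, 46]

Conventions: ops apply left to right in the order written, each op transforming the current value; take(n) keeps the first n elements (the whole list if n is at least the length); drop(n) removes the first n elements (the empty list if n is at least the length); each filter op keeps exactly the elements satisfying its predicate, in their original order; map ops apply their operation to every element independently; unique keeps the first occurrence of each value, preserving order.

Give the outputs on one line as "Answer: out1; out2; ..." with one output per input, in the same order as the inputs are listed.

[51, 42, 31, 19, 15, 1, -8, -17, -27]; [45, 37, -6, -12, -43]; [23, 18, 9, -41]; [40, 37, 31, 22, 18, 10]; [40, -3, -9, -21, -35]; [48, 18, 6, -14, -21, -45]

Execution, op by op:
  [49, -29, 13, -19, 40, -1, -10, 29, 17] -> [49, 40, 29, 17, 13, -1, -10, -19, -29] -> [56, 47, 36, 24, 20, 6, -3, -12, -22] -> [56, 47, 36, 24, 20, 6, -3, -12, -22] -> [51, 42, 31, 19, 15, 1, -8, -17, -27]
  [35, -45, -8, -45, 43, -8, -14] -> [43, 35, -8, -8, -14, -45, -45] -> [50, 42, -1, -1, -7, -38, -38] -> [50, 42, -1, -7, -38] -> [45, 37, -6, -12, -43]
  [7, 16, -43, 21] -> [21, 16, 7, -43] -> [28, 23, 14, -36] -> [28, 23, 14, -36] -> [23, 18, 9, -41]
  [29, 20, 35, 16, 8, 38] -> [38, 35, 29, 20, 16, 8] -> [45, 42, 36, 27, 23, 15] -> [45, 42, 36, 27, 23, 15] -> [40, 37, 31, 22, 18, 10]
  [-5, -23, -11, -37, 38] -> [38, -5, -11, -23, -37] -> [45, 2, -4, -16, -30] -> [45, 2, -4, -16, -30] -> [40, -3, -9, -21, -35]
  [4, -16, 16, -47, -23, 46] -> [46, 16, 4, -16, -23, -47] -> [53, 23, 11, -9, -16, -40] -> [53, 23, 11, -9, -16, -40] -> [48, 18, 6, -14, -21, -45]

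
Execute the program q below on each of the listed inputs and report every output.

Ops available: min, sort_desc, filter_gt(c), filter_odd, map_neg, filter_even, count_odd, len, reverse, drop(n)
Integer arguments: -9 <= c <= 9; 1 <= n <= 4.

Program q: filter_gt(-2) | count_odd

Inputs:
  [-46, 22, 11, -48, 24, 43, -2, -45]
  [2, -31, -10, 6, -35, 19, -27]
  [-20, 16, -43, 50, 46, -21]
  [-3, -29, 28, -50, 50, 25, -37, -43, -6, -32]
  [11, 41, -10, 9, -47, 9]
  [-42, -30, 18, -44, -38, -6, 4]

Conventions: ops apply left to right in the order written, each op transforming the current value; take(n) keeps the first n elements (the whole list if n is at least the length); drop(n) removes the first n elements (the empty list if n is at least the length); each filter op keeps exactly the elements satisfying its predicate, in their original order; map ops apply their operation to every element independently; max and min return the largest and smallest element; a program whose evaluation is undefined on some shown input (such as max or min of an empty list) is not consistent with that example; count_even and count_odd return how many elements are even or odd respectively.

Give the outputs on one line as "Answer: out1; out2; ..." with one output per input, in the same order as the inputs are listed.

Execution, op by op:
  [-46, 22, 11, -48, 24, 43, -2, -45] -> [22, 11, 24, 43] -> 2
  [2, -31, -10, 6, -35, 19, -27] -> [2, 6, 19] -> 1
  [-20, 16, -43, 50, 46, -21] -> [16, 50, 46] -> 0
  [-3, -29, 28, -50, 50, 25, -37, -43, -6, -32] -> [28, 50, 25] -> 1
  [11, 41, -10, 9, -47, 9] -> [11, 41, 9, 9] -> 4
  [-42, -30, 18, -44, -38, -6, 4] -> [18, 4] -> 0

2; 1; 0; 1; 4; 0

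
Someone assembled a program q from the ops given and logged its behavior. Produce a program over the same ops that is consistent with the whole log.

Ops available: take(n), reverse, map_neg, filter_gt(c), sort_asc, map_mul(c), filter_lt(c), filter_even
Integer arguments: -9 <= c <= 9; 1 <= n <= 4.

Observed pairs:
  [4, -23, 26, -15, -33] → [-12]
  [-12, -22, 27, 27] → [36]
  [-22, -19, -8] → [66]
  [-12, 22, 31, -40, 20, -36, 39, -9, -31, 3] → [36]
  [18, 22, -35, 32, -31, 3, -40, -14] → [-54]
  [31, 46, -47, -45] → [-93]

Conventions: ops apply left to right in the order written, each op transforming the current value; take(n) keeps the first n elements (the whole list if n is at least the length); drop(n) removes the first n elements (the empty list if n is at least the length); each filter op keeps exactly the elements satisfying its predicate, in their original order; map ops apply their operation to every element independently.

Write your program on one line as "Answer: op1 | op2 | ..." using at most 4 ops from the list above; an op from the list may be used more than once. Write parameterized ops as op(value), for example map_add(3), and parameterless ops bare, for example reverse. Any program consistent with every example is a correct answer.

reverse | map_mul(-3) | reverse | take(1)

Check, running the answer program on each example:
  [4, -23, 26, -15, -33] -> [-33, -15, 26, -23, 4] -> [99, 45, -78, 69, -12] -> [-12, 69, -78, 45, 99] -> [-12]
  [-12, -22, 27, 27] -> [27, 27, -22, -12] -> [-81, -81, 66, 36] -> [36, 66, -81, -81] -> [36]
  [-22, -19, -8] -> [-8, -19, -22] -> [24, 57, 66] -> [66, 57, 24] -> [66]
  [-12, 22, 31, -40, 20, -36, 39, -9, -31, 3] -> [3, -31, -9, 39, -36, 20, -40, 31, 22, -12] -> [-9, 93, 27, -117, 108, -60, 120, -93, -66, 36] -> [36, -66, -93, 120, -60, 108, -117, 27, 93, -9] -> [36]
  [18, 22, -35, 32, -31, 3, -40, -14] -> [-14, -40, 3, -31, 32, -35, 22, 18] -> [42, 120, -9, 93, -96, 105, -66, -54] -> [-54, -66, 105, -96, 93, -9, 120, 42] -> [-54]
  [31, 46, -47, -45] -> [-45, -47, 46, 31] -> [135, 141, -138, -93] -> [-93, -138, 141, 135] -> [-93]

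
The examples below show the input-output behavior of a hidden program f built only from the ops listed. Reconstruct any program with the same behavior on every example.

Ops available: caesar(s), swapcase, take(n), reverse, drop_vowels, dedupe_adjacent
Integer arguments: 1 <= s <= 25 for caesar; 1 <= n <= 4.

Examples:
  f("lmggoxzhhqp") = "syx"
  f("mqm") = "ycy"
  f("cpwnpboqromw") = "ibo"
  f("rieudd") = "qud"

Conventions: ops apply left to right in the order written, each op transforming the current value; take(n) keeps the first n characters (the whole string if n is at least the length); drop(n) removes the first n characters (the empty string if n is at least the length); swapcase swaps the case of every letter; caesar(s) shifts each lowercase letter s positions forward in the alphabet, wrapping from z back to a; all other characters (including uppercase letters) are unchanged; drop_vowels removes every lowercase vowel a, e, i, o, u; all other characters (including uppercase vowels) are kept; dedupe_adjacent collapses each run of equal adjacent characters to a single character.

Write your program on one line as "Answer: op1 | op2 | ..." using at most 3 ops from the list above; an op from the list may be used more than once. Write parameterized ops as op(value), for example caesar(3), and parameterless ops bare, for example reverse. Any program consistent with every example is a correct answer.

take(3) | caesar(12) | reverse

Check, running the answer program on each example:
  "lmggoxzhhqp" -> "lmg" -> "xys" -> "syx"
  "mqm" -> "mqm" -> "ycy" -> "ycy"
  "cpwnpboqromw" -> "cpw" -> "obi" -> "ibo"
  "rieudd" -> "rie" -> "duq" -> "qud"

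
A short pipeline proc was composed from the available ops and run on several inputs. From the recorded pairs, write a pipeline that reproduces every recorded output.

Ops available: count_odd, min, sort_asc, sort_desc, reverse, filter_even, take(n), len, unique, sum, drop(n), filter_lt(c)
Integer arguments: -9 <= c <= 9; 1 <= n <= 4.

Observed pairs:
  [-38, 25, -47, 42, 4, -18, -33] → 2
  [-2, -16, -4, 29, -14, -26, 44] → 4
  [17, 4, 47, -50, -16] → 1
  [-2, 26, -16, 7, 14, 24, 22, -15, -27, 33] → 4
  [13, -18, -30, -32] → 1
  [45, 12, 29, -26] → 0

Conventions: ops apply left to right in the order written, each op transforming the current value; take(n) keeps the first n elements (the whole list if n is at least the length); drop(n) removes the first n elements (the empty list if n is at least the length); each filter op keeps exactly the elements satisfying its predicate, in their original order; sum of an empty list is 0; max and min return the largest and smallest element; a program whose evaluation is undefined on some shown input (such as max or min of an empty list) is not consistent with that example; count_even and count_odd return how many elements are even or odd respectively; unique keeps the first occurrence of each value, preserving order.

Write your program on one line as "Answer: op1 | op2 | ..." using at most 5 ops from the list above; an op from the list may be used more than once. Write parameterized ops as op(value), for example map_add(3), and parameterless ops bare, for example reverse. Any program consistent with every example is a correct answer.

sort_desc | filter_even | drop(2) | len

Check, running the answer program on each example:
  [-38, 25, -47, 42, 4, -18, -33] -> [42, 25, 4, -18, -33, -38, -47] -> [42, 4, -18, -38] -> [-18, -38] -> 2
  [-2, -16, -4, 29, -14, -26, 44] -> [44, 29, -2, -4, -14, -16, -26] -> [44, -2, -4, -14, -16, -26] -> [-4, -14, -16, -26] -> 4
  [17, 4, 47, -50, -16] -> [47, 17, 4, -16, -50] -> [4, -16, -50] -> [-50] -> 1
  [-2, 26, -16, 7, 14, 24, 22, -15, -27, 33] -> [33, 26, 24, 22, 14, 7, -2, -15, -16, -27] -> [26, 24, 22, 14, -2, -16] -> [22, 14, -2, -16] -> 4
  [13, -18, -30, -32] -> [13, -18, -30, -32] -> [-18, -30, -32] -> [-32] -> 1
  [45, 12, 29, -26] -> [45, 29, 12, -26] -> [12, -26] -> [] -> 0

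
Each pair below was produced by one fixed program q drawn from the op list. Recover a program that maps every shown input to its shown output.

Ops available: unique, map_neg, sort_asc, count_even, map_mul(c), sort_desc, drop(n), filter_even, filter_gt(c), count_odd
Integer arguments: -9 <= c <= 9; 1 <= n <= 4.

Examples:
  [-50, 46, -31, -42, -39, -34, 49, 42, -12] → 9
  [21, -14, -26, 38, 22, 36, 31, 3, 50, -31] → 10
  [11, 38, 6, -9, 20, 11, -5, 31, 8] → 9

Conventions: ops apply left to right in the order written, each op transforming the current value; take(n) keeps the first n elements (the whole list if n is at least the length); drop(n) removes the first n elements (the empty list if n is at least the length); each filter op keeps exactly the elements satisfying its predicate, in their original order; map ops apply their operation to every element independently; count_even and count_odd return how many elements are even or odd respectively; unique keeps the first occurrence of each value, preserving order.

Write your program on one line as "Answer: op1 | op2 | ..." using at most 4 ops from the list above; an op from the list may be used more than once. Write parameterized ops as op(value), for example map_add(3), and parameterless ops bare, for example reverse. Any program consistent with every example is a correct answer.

map_mul(2) | sort_asc | map_mul(3) | count_even

Check, running the answer program on each example:
  [-50, 46, -31, -42, -39, -34, 49, 42, -12] -> [-100, 92, -62, -84, -78, -68, 98, 84, -24] -> [-100, -84, -78, -68, -62, -24, 84, 92, 98] -> [-300, -252, -234, -204, -186, -72, 252, 276, 294] -> 9
  [21, -14, -26, 38, 22, 36, 31, 3, 50, -31] -> [42, -28, -52, 76, 44, 72, 62, 6, 100, -62] -> [-62, -52, -28, 6, 42, 44, 62, 72, 76, 100] -> [-186, -156, -84, 18, 126, 132, 186, 216, 228, 300] -> 10
  [11, 38, 6, -9, 20, 11, -5, 31, 8] -> [22, 76, 12, -18, 40, 22, -10, 62, 16] -> [-18, -10, 12, 16, 22, 22, 40, 62, 76] -> [-54, -30, 36, 48, 66, 66, 120, 186, 228] -> 9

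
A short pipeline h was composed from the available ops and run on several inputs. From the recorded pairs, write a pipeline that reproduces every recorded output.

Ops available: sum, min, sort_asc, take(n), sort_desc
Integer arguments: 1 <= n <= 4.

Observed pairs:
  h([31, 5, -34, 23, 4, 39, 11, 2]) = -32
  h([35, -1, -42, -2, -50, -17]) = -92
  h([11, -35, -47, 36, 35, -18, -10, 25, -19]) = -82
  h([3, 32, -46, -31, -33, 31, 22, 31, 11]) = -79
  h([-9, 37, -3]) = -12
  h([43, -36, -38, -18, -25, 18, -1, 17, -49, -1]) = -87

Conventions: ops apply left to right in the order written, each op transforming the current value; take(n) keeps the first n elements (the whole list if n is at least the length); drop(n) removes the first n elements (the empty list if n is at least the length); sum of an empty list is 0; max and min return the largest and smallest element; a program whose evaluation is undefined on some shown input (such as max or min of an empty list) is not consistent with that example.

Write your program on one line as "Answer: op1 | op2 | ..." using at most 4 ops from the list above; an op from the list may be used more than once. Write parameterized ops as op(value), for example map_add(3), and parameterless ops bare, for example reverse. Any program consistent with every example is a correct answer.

sort_asc | take(2) | sum

Check, running the answer program on each example:
  [31, 5, -34, 23, 4, 39, 11, 2] -> [-34, 2, 4, 5, 11, 23, 31, 39] -> [-34, 2] -> -32
  [35, -1, -42, -2, -50, -17] -> [-50, -42, -17, -2, -1, 35] -> [-50, -42] -> -92
  [11, -35, -47, 36, 35, -18, -10, 25, -19] -> [-47, -35, -19, -18, -10, 11, 25, 35, 36] -> [-47, -35] -> -82
  [3, 32, -46, -31, -33, 31, 22, 31, 11] -> [-46, -33, -31, 3, 11, 22, 31, 31, 32] -> [-46, -33] -> -79
  [-9, 37, -3] -> [-9, -3, 37] -> [-9, -3] -> -12
  [43, -36, -38, -18, -25, 18, -1, 17, -49, -1] -> [-49, -38, -36, -25, -18, -1, -1, 17, 18, 43] -> [-49, -38] -> -87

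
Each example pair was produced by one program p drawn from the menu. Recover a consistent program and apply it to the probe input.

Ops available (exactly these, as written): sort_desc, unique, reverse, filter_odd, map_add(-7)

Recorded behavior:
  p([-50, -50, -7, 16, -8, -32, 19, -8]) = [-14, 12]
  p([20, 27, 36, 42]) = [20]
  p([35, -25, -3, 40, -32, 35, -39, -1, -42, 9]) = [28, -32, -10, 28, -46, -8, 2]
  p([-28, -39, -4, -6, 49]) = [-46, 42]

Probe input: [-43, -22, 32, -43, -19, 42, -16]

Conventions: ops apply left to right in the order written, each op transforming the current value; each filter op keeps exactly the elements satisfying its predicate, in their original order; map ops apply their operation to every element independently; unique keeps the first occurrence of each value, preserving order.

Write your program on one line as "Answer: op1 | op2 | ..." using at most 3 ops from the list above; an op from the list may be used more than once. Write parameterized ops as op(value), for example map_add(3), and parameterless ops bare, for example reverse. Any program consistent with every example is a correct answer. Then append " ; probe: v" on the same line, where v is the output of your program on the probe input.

filter_odd | map_add(-7) ; probe: [-50, -50, -26]

Check, running the answer program on each example:
  [-50, -50, -7, 16, -8, -32, 19, -8] -> [-7, 19] -> [-14, 12]
  [20, 27, 36, 42] -> [27] -> [20]
  [35, -25, -3, 40, -32, 35, -39, -1, -42, 9] -> [35, -25, -3, 35, -39, -1, 9] -> [28, -32, -10, 28, -46, -8, 2]
  [-28, -39, -4, -6, 49] -> [-39, 49] -> [-46, 42]
  probe: [-43, -22, 32, -43, -19, 42, -16] -> [-43, -43, -19] -> [-50, -50, -26]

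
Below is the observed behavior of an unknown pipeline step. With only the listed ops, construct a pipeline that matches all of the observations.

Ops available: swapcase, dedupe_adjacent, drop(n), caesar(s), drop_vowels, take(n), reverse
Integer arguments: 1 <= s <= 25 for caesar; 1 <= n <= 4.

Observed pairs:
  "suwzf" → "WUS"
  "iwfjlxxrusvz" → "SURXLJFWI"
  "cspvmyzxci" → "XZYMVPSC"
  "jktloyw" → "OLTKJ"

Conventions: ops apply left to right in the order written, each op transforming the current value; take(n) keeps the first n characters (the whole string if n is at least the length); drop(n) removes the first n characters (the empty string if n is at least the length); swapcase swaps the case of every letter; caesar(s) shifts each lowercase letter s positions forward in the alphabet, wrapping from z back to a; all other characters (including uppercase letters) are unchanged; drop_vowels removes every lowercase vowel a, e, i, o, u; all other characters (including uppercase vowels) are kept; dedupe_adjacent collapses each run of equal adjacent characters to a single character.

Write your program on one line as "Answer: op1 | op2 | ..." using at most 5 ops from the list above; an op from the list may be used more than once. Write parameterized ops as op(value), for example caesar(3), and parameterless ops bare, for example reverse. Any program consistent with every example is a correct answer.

reverse | drop(1) | swapcase | drop(1) | dedupe_adjacent

Check, running the answer program on each example:
  "suwzf" -> "fzwus" -> "zwus" -> "ZWUS" -> "WUS" -> "WUS"
  "iwfjlxxrusvz" -> "zvsurxxljfwi" -> "vsurxxljfwi" -> "VSURXXLJFWI" -> "SURXXLJFWI" -> "SURXLJFWI"
  "cspvmyzxci" -> "icxzymvpsc" -> "cxzymvpsc" -> "CXZYMVPSC" -> "XZYMVPSC" -> "XZYMVPSC"
  "jktloyw" -> "wyoltkj" -> "yoltkj" -> "YOLTKJ" -> "OLTKJ" -> "OLTKJ"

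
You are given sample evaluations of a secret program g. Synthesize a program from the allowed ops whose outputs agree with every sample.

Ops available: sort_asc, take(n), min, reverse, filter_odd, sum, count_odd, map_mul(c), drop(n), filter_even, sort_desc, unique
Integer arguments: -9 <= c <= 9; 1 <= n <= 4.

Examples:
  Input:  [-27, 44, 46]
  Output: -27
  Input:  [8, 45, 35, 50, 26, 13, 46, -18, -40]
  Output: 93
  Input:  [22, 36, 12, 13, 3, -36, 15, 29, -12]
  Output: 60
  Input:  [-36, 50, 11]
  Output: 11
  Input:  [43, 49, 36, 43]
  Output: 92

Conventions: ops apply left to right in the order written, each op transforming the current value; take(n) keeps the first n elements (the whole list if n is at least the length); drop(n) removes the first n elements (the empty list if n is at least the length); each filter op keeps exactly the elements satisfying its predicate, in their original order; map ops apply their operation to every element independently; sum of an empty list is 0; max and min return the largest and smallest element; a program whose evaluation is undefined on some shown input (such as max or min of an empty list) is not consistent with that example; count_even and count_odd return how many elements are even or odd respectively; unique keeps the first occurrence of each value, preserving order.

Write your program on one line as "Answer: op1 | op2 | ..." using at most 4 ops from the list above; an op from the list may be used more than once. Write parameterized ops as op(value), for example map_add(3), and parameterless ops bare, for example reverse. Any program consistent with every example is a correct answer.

filter_odd | unique | sum

Check, running the answer program on each example:
  [-27, 44, 46] -> [-27] -> [-27] -> -27
  [8, 45, 35, 50, 26, 13, 46, -18, -40] -> [45, 35, 13] -> [45, 35, 13] -> 93
  [22, 36, 12, 13, 3, -36, 15, 29, -12] -> [13, 3, 15, 29] -> [13, 3, 15, 29] -> 60
  [-36, 50, 11] -> [11] -> [11] -> 11
  [43, 49, 36, 43] -> [43, 49, 43] -> [43, 49] -> 92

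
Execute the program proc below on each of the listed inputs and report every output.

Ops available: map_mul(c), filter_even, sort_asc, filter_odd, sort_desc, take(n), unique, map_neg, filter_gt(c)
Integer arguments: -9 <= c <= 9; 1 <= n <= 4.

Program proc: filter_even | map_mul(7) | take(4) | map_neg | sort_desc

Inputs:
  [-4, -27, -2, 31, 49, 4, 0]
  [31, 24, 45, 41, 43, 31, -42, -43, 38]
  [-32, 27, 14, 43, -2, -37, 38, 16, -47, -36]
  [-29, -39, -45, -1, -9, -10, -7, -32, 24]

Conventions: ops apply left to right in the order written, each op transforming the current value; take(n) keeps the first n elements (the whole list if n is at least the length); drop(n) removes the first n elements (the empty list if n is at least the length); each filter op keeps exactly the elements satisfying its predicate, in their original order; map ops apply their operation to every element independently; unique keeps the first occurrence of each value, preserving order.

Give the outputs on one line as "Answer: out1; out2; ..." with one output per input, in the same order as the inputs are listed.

[28, 14, 0, -28]; [294, -168, -266]; [224, 14, -98, -266]; [224, 70, -168]

Execution, op by op:
  [-4, -27, -2, 31, 49, 4, 0] -> [-4, -2, 4, 0] -> [-28, -14, 28, 0] -> [-28, -14, 28, 0] -> [28, 14, -28, 0] -> [28, 14, 0, -28]
  [31, 24, 45, 41, 43, 31, -42, -43, 38] -> [24, -42, 38] -> [168, -294, 266] -> [168, -294, 266] -> [-168, 294, -266] -> [294, -168, -266]
  [-32, 27, 14, 43, -2, -37, 38, 16, -47, -36] -> [-32, 14, -2, 38, 16, -36] -> [-224, 98, -14, 266, 112, -252] -> [-224, 98, -14, 266] -> [224, -98, 14, -266] -> [224, 14, -98, -266]
  [-29, -39, -45, -1, -9, -10, -7, -32, 24] -> [-10, -32, 24] -> [-70, -224, 168] -> [-70, -224, 168] -> [70, 224, -168] -> [224, 70, -168]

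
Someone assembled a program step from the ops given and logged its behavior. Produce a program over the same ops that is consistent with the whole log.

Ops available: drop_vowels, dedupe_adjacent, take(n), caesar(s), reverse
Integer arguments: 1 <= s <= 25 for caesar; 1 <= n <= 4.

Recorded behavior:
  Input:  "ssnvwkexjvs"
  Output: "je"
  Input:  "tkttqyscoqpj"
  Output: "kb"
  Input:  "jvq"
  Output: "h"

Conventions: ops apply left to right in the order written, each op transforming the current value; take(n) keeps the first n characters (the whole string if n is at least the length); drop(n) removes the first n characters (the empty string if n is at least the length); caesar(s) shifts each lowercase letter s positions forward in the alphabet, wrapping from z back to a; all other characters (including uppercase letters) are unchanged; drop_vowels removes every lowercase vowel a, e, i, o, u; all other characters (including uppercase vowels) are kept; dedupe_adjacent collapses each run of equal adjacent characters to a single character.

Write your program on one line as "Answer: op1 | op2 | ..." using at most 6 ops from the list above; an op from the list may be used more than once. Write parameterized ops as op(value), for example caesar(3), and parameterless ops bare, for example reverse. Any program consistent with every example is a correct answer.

dedupe_adjacent | caesar(25) | drop_vowels | caesar(18) | take(2)

Check, running the answer program on each example:
  "ssnvwkexjvs" -> "snvwkexjvs" -> "rmuvjdwiur" -> "rmvjdwr" -> "jenbvoj" -> "je"
  "tkttqyscoqpj" -> "tktqyscoqpj" -> "sjspxrbnpoi" -> "sjspxrbnp" -> "kbkhpjtfh" -> "kb"
  "jvq" -> "jvq" -> "iup" -> "p" -> "h" -> "h"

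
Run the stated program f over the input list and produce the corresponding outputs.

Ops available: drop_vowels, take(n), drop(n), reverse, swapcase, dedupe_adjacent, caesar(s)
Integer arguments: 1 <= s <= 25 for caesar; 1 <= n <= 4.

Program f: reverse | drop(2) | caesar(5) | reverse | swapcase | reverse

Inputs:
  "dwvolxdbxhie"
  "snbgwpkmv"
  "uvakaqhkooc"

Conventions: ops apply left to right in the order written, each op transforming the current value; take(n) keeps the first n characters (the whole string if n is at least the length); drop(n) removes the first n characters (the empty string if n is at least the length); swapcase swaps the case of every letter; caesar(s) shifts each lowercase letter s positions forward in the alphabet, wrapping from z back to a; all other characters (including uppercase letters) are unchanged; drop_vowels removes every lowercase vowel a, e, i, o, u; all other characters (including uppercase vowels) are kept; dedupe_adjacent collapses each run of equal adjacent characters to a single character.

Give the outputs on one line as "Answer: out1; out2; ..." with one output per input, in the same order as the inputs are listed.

Execution, op by op:
  "dwvolxdbxhie" -> "eihxbdxlovwd" -> "hxbdxlovwd" -> "mcgicqtabi" -> "ibatqcigcm" -> "IBATQCIGCM" -> "MCGICQTABI"
  "snbgwpkmv" -> "vmkpwgbns" -> "kpwgbns" -> "publgsx" -> "xsglbup" -> "XSGLBUP" -> "PUBLGSX"
  "uvakaqhkooc" -> "cookhqakavu" -> "okhqakavu" -> "tpmvfpfaz" -> "zafpfvmpt" -> "ZAFPFVMPT" -> "TPMVFPFAZ"

"MCGICQTABI"; "PUBLGSX"; "TPMVFPFAZ"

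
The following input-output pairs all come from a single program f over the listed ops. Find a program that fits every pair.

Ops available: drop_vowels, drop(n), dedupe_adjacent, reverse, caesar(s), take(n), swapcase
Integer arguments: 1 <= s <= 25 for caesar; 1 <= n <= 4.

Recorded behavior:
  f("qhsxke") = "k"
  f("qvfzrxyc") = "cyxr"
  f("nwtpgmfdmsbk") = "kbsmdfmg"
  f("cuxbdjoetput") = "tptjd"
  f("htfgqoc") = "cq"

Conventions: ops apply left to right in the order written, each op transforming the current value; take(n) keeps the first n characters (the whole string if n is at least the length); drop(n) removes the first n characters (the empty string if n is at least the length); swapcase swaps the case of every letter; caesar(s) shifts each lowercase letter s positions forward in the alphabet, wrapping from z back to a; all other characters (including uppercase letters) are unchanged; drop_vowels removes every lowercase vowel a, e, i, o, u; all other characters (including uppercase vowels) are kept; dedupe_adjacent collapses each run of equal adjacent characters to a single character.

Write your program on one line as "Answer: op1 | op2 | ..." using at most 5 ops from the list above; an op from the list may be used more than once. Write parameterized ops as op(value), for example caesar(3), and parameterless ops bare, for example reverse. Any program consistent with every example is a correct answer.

drop(4) | swapcase | reverse | swapcase | drop_vowels

Check, running the answer program on each example:
  "qhsxke" -> "ke" -> "KE" -> "EK" -> "ek" -> "k"
  "qvfzrxyc" -> "rxyc" -> "RXYC" -> "CYXR" -> "cyxr" -> "cyxr"
  "nwtpgmfdmsbk" -> "gmfdmsbk" -> "GMFDMSBK" -> "KBSMDFMG" -> "kbsmdfmg" -> "kbsmdfmg"
  "cuxbdjoetput" -> "djoetput" -> "DJOETPUT" -> "TUPTEOJD" -> "tupteojd" -> "tptjd"
  "htfgqoc" -> "qoc" -> "QOC" -> "COQ" -> "coq" -> "cq"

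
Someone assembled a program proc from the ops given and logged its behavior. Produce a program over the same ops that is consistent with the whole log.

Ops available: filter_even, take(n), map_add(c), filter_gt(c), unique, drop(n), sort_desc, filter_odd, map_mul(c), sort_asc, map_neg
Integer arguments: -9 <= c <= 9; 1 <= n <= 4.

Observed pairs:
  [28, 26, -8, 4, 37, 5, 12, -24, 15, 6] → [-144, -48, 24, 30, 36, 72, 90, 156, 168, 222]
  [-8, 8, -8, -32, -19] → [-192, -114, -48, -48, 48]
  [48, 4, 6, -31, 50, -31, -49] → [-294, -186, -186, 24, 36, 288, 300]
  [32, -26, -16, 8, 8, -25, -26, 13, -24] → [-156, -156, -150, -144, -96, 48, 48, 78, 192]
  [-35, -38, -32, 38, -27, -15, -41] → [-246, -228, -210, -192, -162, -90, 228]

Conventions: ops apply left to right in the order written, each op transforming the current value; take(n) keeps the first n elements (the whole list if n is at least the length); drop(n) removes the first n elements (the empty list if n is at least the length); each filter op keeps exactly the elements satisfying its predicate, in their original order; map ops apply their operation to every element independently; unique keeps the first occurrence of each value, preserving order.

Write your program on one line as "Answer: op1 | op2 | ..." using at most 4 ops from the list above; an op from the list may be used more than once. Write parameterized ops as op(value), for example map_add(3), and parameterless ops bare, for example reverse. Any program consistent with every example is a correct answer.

map_neg | sort_asc | map_mul(-6) | sort_asc

Check, running the answer program on each example:
  [28, 26, -8, 4, 37, 5, 12, -24, 15, 6] -> [-28, -26, 8, -4, -37, -5, -12, 24, -15, -6] -> [-37, -28, -26, -15, -12, -6, -5, -4, 8, 24] -> [222, 168, 156, 90, 72, 36, 30, 24, -48, -144] -> [-144, -48, 24, 30, 36, 72, 90, 156, 168, 222]
  [-8, 8, -8, -32, -19] -> [8, -8, 8, 32, 19] -> [-8, 8, 8, 19, 32] -> [48, -48, -48, -114, -192] -> [-192, -114, -48, -48, 48]
  [48, 4, 6, -31, 50, -31, -49] -> [-48, -4, -6, 31, -50, 31, 49] -> [-50, -48, -6, -4, 31, 31, 49] -> [300, 288, 36, 24, -186, -186, -294] -> [-294, -186, -186, 24, 36, 288, 300]
  [32, -26, -16, 8, 8, -25, -26, 13, -24] -> [-32, 26, 16, -8, -8, 25, 26, -13, 24] -> [-32, -13, -8, -8, 16, 24, 25, 26, 26] -> [192, 78, 48, 48, -96, -144, -150, -156, -156] -> [-156, -156, -150, -144, -96, 48, 48, 78, 192]
  [-35, -38, -32, 38, -27, -15, -41] -> [35, 38, 32, -38, 27, 15, 41] -> [-38, 15, 27, 32, 35, 38, 41] -> [228, -90, -162, -192, -210, -228, -246] -> [-246, -228, -210, -192, -162, -90, 228]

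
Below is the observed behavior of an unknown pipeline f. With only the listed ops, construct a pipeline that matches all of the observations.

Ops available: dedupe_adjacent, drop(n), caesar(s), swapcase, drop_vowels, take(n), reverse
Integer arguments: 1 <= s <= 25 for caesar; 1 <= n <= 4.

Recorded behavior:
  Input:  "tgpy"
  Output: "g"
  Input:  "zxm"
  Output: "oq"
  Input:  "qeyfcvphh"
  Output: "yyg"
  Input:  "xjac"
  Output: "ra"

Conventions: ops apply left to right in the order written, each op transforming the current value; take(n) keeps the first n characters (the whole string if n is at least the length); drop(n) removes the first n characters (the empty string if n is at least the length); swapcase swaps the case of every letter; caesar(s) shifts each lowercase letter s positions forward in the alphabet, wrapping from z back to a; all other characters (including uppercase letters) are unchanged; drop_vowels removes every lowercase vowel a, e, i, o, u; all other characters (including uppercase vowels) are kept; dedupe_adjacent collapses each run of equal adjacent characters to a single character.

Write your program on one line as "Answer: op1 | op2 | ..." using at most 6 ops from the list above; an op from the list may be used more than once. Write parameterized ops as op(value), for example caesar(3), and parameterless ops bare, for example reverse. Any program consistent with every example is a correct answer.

reverse | take(3) | caesar(2) | drop_vowels | caesar(15)

Check, running the answer program on each example:
  "tgpy" -> "ypgt" -> "ypg" -> "ari" -> "r" -> "g"
  "zxm" -> "mxz" -> "mxz" -> "ozb" -> "zb" -> "oq"
  "qeyfcvphh" -> "hhpvcfyeq" -> "hhp" -> "jjr" -> "jjr" -> "yyg"
  "xjac" -> "cajx" -> "caj" -> "ecl" -> "cl" -> "ra"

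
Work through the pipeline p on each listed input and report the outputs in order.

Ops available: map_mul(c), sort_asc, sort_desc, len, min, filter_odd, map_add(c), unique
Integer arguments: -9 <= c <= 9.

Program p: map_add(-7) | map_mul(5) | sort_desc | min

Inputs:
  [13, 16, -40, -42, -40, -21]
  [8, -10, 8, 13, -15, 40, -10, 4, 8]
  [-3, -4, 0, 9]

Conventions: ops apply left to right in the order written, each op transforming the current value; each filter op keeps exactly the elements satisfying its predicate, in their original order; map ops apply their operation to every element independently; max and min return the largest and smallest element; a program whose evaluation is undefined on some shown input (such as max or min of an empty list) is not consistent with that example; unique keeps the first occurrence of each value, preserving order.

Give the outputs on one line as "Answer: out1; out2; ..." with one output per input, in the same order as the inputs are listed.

Execution, op by op:
  [13, 16, -40, -42, -40, -21] -> [6, 9, -47, -49, -47, -28] -> [30, 45, -235, -245, -235, -140] -> [45, 30, -140, -235, -235, -245] -> -245
  [8, -10, 8, 13, -15, 40, -10, 4, 8] -> [1, -17, 1, 6, -22, 33, -17, -3, 1] -> [5, -85, 5, 30, -110, 165, -85, -15, 5] -> [165, 30, 5, 5, 5, -15, -85, -85, -110] -> -110
  [-3, -4, 0, 9] -> [-10, -11, -7, 2] -> [-50, -55, -35, 10] -> [10, -35, -50, -55] -> -55

-245; -110; -55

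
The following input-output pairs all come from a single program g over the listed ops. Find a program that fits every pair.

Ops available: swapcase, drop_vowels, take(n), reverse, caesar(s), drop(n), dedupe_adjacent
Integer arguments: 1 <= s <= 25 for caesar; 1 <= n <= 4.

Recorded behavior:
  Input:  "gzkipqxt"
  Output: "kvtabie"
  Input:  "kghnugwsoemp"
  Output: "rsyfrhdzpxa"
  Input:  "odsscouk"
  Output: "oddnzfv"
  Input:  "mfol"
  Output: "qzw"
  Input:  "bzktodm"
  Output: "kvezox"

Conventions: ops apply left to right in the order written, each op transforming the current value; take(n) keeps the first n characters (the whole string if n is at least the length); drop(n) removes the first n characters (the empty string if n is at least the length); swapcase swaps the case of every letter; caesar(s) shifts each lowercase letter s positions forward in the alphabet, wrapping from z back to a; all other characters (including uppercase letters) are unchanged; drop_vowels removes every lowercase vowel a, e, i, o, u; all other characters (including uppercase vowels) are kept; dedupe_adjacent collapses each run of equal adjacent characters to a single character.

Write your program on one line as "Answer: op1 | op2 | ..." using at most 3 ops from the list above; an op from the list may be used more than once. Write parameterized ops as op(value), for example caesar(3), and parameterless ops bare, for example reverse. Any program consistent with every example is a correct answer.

caesar(11) | drop(1)

Check, running the answer program on each example:
  "gzkipqxt" -> "rkvtabie" -> "kvtabie"
  "kghnugwsoemp" -> "vrsyfrhdzpxa" -> "rsyfrhdzpxa"
  "odsscouk" -> "zoddnzfv" -> "oddnzfv"
  "mfol" -> "xqzw" -> "qzw"
  "bzktodm" -> "mkvezox" -> "kvezox"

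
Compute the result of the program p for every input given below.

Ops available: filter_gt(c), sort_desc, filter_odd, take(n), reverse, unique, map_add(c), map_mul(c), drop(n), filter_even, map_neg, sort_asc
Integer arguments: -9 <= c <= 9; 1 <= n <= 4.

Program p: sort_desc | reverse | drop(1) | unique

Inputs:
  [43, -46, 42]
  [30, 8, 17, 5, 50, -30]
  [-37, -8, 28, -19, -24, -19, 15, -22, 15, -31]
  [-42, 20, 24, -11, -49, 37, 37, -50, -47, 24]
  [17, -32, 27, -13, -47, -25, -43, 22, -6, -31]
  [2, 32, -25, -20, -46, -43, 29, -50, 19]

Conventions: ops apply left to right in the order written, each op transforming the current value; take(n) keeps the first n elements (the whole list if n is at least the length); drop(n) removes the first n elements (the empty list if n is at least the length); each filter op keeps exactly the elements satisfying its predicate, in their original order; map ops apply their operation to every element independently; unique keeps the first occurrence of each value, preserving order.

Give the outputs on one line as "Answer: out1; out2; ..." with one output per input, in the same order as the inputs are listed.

Execution, op by op:
  [43, -46, 42] -> [43, 42, -46] -> [-46, 42, 43] -> [42, 43] -> [42, 43]
  [30, 8, 17, 5, 50, -30] -> [50, 30, 17, 8, 5, -30] -> [-30, 5, 8, 17, 30, 50] -> [5, 8, 17, 30, 50] -> [5, 8, 17, 30, 50]
  [-37, -8, 28, -19, -24, -19, 15, -22, 15, -31] -> [28, 15, 15, -8, -19, -19, -22, -24, -31, -37] -> [-37, -31, -24, -22, -19, -19, -8, 15, 15, 28] -> [-31, -24, -22, -19, -19, -8, 15, 15, 28] -> [-31, -24, -22, -19, -8, 15, 28]
  [-42, 20, 24, -11, -49, 37, 37, -50, -47, 24] -> [37, 37, 24, 24, 20, -11, -42, -47, -49, -50] -> [-50, -49, -47, -42, -11, 20, 24, 24, 37, 37] -> [-49, -47, -42, -11, 20, 24, 24, 37, 37] -> [-49, -47, -42, -11, 20, 24, 37]
  [17, -32, 27, -13, -47, -25, -43, 22, -6, -31] -> [27, 22, 17, -6, -13, -25, -31, -32, -43, -47] -> [-47, -43, -32, -31, -25, -13, -6, 17, 22, 27] -> [-43, -32, -31, -25, -13, -6, 17, 22, 27] -> [-43, -32, -31, -25, -13, -6, 17, 22, 27]
  [2, 32, -25, -20, -46, -43, 29, -50, 19] -> [32, 29, 19, 2, -20, -25, -43, -46, -50] -> [-50, -46, -43, -25, -20, 2, 19, 29, 32] -> [-46, -43, -25, -20, 2, 19, 29, 32] -> [-46, -43, -25, -20, 2, 19, 29, 32]

[42, 43]; [5, 8, 17, 30, 50]; [-31, -24, -22, -19, -8, 15, 28]; [-49, -47, -42, -11, 20, 24, 37]; [-43, -32, -31, -25, -13, -6, 17, 22, 27]; [-46, -43, -25, -20, 2, 19, 29, 32]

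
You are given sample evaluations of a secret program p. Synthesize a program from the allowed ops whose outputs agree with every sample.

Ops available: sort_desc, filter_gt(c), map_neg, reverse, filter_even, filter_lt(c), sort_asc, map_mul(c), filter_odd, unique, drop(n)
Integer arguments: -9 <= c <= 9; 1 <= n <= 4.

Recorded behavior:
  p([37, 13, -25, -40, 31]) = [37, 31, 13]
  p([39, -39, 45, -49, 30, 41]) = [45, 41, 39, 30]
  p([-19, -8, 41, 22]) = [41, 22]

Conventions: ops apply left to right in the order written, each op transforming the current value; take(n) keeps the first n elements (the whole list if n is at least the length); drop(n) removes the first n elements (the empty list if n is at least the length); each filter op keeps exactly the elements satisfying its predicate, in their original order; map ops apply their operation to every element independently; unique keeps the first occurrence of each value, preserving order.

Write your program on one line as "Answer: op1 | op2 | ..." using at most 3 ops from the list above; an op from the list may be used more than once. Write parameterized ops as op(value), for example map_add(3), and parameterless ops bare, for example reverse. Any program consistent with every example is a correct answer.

sort_desc | filter_gt(4)

Check, running the answer program on each example:
  [37, 13, -25, -40, 31] -> [37, 31, 13, -25, -40] -> [37, 31, 13]
  [39, -39, 45, -49, 30, 41] -> [45, 41, 39, 30, -39, -49] -> [45, 41, 39, 30]
  [-19, -8, 41, 22] -> [41, 22, -8, -19] -> [41, 22]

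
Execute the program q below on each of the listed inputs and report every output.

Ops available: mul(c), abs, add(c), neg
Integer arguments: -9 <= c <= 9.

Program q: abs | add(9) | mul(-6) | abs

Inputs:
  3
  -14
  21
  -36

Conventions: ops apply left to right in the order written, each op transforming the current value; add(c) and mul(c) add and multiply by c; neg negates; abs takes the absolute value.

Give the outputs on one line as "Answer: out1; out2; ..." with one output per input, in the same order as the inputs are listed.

72; 138; 180; 270

Execution, op by op:
  3 -> 3 -> 12 -> -72 -> 72
  -14 -> 14 -> 23 -> -138 -> 138
  21 -> 21 -> 30 -> -180 -> 180
  -36 -> 36 -> 45 -> -270 -> 270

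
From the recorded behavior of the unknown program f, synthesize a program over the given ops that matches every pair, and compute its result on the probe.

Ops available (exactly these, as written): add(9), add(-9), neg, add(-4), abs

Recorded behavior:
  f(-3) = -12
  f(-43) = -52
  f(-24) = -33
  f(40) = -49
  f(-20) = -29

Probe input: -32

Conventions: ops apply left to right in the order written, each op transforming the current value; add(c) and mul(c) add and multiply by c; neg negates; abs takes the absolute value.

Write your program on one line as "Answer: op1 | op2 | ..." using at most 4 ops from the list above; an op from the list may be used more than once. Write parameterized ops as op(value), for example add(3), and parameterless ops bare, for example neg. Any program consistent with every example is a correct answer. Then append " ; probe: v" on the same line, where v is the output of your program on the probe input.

abs | neg | add(-9) ; probe: -41

Check, running the answer program on each example:
  -3 -> 3 -> -3 -> -12
  -43 -> 43 -> -43 -> -52
  -24 -> 24 -> -24 -> -33
  40 -> 40 -> -40 -> -49
  -20 -> 20 -> -20 -> -29
  probe: -32 -> 32 -> -32 -> -41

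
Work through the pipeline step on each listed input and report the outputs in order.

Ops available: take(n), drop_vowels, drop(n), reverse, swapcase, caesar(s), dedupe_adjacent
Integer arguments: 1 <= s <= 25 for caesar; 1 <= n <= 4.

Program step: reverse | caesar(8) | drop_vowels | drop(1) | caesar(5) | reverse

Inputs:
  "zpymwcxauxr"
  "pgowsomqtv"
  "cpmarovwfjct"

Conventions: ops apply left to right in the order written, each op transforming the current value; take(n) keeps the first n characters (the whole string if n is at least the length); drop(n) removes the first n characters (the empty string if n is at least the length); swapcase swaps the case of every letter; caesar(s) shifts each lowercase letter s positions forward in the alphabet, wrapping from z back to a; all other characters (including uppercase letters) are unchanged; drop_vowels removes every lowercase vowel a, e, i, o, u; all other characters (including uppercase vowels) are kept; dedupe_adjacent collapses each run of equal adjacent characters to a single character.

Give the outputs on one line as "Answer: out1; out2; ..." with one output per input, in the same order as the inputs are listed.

"mclpkhk"; "cbbdg"; "pcebiswp"

Execution, op by op:
  "zpymwcxauxr" -> "rxuaxcwmypz" -> "zfcifkeugxh" -> "zfcfkgxh" -> "fcfkgxh" -> "khkplcm" -> "mclpkhk"
  "pgowsomqtv" -> "vtqmoswogp" -> "dbyuwaewox" -> "dbywwx" -> "bywwx" -> "gdbbc" -> "cbbdg"
  "cpmarovwfjct" -> "tcjfwvorampc" -> "bkrnedwziuxk" -> "bkrndwzxk" -> "krndwzxk" -> "pwsibecp" -> "pcebiswp"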